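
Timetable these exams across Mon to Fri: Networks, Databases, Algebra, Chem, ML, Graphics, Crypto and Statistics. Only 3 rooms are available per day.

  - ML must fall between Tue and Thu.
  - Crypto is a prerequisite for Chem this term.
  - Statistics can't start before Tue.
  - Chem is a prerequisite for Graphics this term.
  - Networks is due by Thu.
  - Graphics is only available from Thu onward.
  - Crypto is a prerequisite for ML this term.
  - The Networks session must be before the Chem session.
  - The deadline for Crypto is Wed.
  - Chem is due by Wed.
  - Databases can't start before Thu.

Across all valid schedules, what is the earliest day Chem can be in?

Tue

Precedence pushes Chem to at least Tue; Chem's own window allows nothing later than Wed.
Chem at Tue is achievable: Algebra=Mon, Networks=Mon, Graphics=Thu, ML=Tue, Chem=Tue, Crypto=Mon, Statistics=Tue, Databases=Thu.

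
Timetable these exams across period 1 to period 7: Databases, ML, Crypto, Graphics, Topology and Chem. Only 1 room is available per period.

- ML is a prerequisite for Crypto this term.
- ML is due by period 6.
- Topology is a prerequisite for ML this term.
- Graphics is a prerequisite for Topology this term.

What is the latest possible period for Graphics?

period 4

Downstream work caps Graphics at period 4.
Graphics at period 4 is achievable: ML -> period 6; Chem -> period 2; Topology -> period 5; Graphics -> period 4; Databases -> period 1; Crypto -> period 7.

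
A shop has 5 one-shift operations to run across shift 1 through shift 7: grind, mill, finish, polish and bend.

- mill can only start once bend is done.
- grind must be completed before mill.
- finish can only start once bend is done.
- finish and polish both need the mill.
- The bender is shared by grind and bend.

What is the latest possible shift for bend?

Downstream work caps bend at shift 6.
bend at shift 6 is achievable: mill=shift 7, polish=shift 1, bend=shift 6, finish=shift 7, grind=shift 1.

shift 6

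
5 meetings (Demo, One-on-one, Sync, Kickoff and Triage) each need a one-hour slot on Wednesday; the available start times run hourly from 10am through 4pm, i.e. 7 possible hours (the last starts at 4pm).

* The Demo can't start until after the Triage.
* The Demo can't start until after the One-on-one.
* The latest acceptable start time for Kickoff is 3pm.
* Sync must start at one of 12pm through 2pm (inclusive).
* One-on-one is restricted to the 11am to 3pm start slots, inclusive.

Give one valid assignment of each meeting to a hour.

Sync in 12pm, Demo in 12pm, One-on-one in 11am, Triage in 10am, Kickoff in 10am

Checking: One-on-one(11am) before Demo(12pm); Triage(10am) before Demo(12pm); One-on-one=11am in [11am,3pm]; Kickoff=10am in [10am,3pm]; Sync=12pm in [12pm,2pm].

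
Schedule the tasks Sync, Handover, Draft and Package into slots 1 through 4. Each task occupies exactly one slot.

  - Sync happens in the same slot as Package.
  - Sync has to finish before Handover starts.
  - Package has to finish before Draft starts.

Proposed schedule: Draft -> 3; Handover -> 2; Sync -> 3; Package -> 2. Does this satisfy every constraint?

Sync happens in the same slot as Package — violated.
Package has to finish before Draft starts — holds.
Sync has to finish before Handover starts — violated.

Invalid. Sync has to finish before Handover starts.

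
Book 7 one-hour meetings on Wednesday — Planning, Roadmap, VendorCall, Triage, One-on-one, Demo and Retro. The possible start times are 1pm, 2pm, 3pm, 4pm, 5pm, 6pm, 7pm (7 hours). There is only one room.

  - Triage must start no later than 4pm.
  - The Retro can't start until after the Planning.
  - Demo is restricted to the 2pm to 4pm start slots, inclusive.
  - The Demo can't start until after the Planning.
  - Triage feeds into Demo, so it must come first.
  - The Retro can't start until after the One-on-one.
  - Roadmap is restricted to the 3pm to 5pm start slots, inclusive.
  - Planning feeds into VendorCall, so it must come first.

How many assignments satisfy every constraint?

33

Splitting on Planning: it can be 1pm (15), 2pm (14), 3pm (4). Listing each branch's schedules as (Roadmap, VendorCall, Triage, One-on-one, Demo, Retro):
Planning=1pm: (3pm,5pm,2pm,6pm,4pm,7pm) (3pm,6pm,2pm,5pm,4pm,7pm) (3pm,7pm,2pm,5pm,4pm,6pm) (4pm,5pm,2pm,6pm,3pm,7pm) (4pm,6pm,2pm,5pm,3pm,7pm) (4pm,7pm,2pm,5pm,3pm,6pm) (5pm,2pm,3pm,6pm,4pm,7pm) (5pm,3pm,2pm,6pm,4pm,7pm) (5pm,4pm,2pm,6pm,3pm,7pm) (5pm,6pm,2pm,3pm,4pm,7pm) (5pm,6pm,2pm,4pm,3pm,7pm) (5pm,6pm,3pm,2pm,4pm,7pm) (5pm,7pm,2pm,3pm,4pm,6pm) (5pm,7pm,2pm,4pm,3pm,6pm) (5pm,7pm,3pm,2pm,4pm,6pm) — 15.
Planning=2pm: (3pm,5pm,1pm,6pm,4pm,7pm) (3pm,6pm,1pm,5pm,4pm,7pm) (3pm,7pm,1pm,5pm,4pm,6pm) (4pm,5pm,1pm,6pm,3pm,7pm) (4pm,6pm,1pm,5pm,3pm,7pm) (4pm,7pm,1pm,5pm,3pm,6pm) (5pm,3pm,1pm,6pm,4pm,7pm) (5pm,4pm,1pm,6pm,3pm,7pm) (5pm,6pm,1pm,3pm,4pm,7pm) (5pm,6pm,1pm,4pm,3pm,7pm) (5pm,6pm,3pm,1pm,4pm,7pm) (5pm,7pm,1pm,3pm,4pm,6pm) (5pm,7pm,1pm,4pm,3pm,6pm) (5pm,7pm,3pm,1pm,4pm,6pm) — 14.
Planning=3pm: (5pm,6pm,1pm,2pm,4pm,7pm) (5pm,6pm,2pm,1pm,4pm,7pm) (5pm,7pm,1pm,2pm,4pm,6pm) (5pm,7pm,2pm,1pm,4pm,6pm) — 4.
Summing: 15 + 14 + 4 = 33.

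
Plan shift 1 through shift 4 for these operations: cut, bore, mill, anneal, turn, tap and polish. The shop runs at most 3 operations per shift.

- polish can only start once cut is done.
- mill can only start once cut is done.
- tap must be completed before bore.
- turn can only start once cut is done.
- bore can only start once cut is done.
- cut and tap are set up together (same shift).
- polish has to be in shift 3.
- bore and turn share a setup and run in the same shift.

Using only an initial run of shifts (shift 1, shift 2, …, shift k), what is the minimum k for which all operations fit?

3

The precedence chain requires at least 2 distinct shifts.
With at most 3 per shift and 7 operations, at least 3 shifts are needed.
polish can't be placed before shift 3, so the schedule must run through at least shift 3.
3 works (last occupied shift: shift 3): for example anneal=shift 1, cut=shift 1, bore=shift 2, turn=shift 2, mill=shift 2, polish=shift 3, tap=shift 1.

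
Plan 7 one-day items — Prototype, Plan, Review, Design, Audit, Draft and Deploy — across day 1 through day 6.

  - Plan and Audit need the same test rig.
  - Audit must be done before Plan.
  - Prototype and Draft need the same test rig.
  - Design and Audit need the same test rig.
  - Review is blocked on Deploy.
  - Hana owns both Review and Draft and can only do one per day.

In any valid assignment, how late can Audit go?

day 5

Downstream work caps Audit at day 5.
Audit at day 5 is achievable: Plan in day 6; Prototype in day 1; Deploy in day 1; Design in day 1; Draft in day 3; Review in day 2; Audit in day 5.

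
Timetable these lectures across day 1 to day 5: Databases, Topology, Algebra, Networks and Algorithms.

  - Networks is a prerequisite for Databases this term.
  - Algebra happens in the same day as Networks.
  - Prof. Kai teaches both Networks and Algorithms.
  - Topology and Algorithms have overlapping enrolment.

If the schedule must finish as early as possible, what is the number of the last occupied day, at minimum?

The precedence chain requires at least 2 distinct days.
2 works (last occupied day: day 2): for example Topology -> day 1, Algebra -> day 1, Databases -> day 2, Networks -> day 1, Algorithms -> day 2.

2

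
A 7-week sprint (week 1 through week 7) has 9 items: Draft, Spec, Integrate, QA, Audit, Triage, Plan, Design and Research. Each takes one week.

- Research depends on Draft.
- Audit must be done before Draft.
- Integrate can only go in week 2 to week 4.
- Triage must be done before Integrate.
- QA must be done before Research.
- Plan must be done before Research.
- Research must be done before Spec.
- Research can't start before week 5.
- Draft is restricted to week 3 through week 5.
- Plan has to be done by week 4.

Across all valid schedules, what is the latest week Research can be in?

Research is available from week 5; downstream work caps Research at week 6.
Research at week 6 is achievable: Draft -> week 3; Plan -> week 1; Audit -> week 1; QA -> week 1; Integrate -> week 2; Spec -> week 7; Triage -> week 1; Research -> week 6; Design -> week 1.

week 6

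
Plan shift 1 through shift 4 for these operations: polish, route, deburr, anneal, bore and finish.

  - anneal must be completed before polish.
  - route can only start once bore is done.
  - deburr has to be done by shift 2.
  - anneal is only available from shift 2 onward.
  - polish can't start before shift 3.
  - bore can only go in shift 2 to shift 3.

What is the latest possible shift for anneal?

shift 3

Anneal is available from shift 2; downstream work caps anneal at shift 3.
anneal at shift 3 is achievable: finish -> shift 1; deburr -> shift 1; route -> shift 3; bore -> shift 2; polish -> shift 4; anneal -> shift 3.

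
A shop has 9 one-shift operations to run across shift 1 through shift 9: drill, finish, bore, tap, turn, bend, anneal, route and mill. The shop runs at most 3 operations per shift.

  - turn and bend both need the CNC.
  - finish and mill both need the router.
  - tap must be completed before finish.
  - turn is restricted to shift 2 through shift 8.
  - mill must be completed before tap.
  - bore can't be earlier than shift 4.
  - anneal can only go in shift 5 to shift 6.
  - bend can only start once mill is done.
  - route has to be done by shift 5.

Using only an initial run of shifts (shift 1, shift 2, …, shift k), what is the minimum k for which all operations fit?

The precedence chain requires at least 3 distinct shifts.
With at most 3 per shift and 9 operations, at least 3 shifts are needed.
anneal can't be placed before shift 5, so the schedule must run through at least shift 5.
5 works (last occupied shift: shift 5): for example anneal=shift 5, bore=shift 4, finish=shift 3, turn=shift 2, route=shift 1, bend=shift 3, mill=shift 1, drill=shift 1, tap=shift 2.

5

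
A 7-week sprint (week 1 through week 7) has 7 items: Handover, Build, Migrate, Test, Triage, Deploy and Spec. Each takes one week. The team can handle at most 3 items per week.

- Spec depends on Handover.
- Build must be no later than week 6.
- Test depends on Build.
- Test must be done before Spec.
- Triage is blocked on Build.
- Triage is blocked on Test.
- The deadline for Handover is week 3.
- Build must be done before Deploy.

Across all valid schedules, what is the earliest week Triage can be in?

week 3

Precedence pushes Triage to at least week 3.
Triage at week 3 is achievable: Build -> week 1, Deploy -> week 2, Migrate -> week 1, Triage -> week 3, Spec -> week 3, Test -> week 2, Handover -> week 1.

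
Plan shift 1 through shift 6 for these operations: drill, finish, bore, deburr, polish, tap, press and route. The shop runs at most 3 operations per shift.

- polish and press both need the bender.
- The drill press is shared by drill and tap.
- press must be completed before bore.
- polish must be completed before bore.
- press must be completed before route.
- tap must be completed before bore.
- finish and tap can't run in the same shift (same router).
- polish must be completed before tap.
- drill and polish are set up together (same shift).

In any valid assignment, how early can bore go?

Precedence pushes bore to at least shift 3.
bore at shift 3 is achievable: drill -> shift 1; bore -> shift 3; route -> shift 3; finish -> shift 1; press -> shift 2; polish -> shift 1; deburr -> shift 2; tap -> shift 2.

shift 3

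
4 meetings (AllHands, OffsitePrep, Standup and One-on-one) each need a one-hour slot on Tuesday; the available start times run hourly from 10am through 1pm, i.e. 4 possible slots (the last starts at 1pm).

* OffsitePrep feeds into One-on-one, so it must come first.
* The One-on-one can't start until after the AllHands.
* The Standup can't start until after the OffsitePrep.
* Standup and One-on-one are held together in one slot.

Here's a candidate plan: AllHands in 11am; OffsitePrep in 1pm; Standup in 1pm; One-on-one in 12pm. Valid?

No. OffsitePrep feeds into One-on-one, so it must come first is not satisfied.

The Standup can't start until after the OffsitePrep — violated.
Standup and One-on-one are held together in one slot — violated.
OffsitePrep feeds into One-on-one, so it must come first — violated.
The One-on-one can't start until after the AllHands — holds.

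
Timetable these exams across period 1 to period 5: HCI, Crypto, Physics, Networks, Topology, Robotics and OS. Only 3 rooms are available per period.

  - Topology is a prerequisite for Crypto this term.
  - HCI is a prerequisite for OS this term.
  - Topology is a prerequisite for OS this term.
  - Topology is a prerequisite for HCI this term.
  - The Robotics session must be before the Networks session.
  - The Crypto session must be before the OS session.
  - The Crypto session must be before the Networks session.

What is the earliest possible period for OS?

Precedence pushes OS to at least period 3.
OS at period 3 is achievable: Robotics in period 1, Topology in period 1, HCI in period 2, Crypto in period 2, OS in period 3, Networks in period 3, Physics in period 1.

period 3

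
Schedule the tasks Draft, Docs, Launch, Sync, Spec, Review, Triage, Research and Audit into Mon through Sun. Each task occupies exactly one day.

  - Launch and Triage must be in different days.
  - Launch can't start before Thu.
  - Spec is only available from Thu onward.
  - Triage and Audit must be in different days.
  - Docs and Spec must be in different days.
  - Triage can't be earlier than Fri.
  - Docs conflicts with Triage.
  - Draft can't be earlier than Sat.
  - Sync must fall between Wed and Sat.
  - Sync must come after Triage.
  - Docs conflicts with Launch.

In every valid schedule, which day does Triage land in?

Fri

Triage is available from Fri; downstream work caps Triage at Fri.
So Triage is pinned to Fri.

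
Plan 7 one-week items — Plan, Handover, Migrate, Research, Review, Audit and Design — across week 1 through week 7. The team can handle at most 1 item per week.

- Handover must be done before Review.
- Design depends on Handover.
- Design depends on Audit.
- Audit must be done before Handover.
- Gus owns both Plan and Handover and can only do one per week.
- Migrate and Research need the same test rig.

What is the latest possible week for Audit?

week 4

Downstream work caps Audit at week 5.
Audit at week 4 is achievable: Design in week 6; Plan in week 1; Review in week 7; Handover in week 5; Research in week 3; Audit in week 4; Migrate in week 2.
Nothing later works — the conflict and capacity constraints rule out every week after week 4.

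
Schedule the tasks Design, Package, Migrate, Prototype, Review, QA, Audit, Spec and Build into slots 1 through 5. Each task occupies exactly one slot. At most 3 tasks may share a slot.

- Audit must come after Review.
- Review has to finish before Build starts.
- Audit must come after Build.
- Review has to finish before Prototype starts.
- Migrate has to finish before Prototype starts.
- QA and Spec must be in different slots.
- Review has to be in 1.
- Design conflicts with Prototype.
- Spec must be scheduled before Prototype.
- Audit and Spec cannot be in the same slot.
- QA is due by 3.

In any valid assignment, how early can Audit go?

Precedence pushes Audit to at least 3.
Audit at 3 is achievable: QA -> 1, Review -> 1, Design -> 2, Migrate -> 1, Spec -> 2, Build -> 2, Audit -> 3, Prototype -> 3, Package -> 3.

3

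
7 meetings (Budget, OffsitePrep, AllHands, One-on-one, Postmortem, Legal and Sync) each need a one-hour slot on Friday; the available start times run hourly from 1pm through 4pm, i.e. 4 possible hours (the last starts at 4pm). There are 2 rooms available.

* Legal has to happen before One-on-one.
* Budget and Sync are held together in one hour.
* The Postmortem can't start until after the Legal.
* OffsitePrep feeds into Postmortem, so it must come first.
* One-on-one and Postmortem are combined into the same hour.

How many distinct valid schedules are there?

28

Splitting on Budget: it can be 1pm (7), 2pm (7), 3pm (7), 4pm (7). Listing each branch's schedules as (OffsitePrep, AllHands, One-on-one, Postmortem, Legal, Sync):
Budget=1pm: (2pm,2pm,4pm,4pm,3pm,1pm) (2pm,3pm,4pm,4pm,2pm,1pm) (2pm,3pm,4pm,4pm,3pm,1pm) (2pm,4pm,3pm,3pm,2pm,1pm) (3pm,2pm,4pm,4pm,2pm,1pm) (3pm,2pm,4pm,4pm,3pm,1pm) (3pm,3pm,4pm,4pm,2pm,1pm) — 7.
Budget=2pm: (1pm,1pm,4pm,4pm,3pm,2pm) (1pm,3pm,4pm,4pm,1pm,2pm) (1pm,3pm,4pm,4pm,3pm,2pm) (1pm,4pm,3pm,3pm,1pm,2pm) (3pm,1pm,4pm,4pm,1pm,2pm) (3pm,1pm,4pm,4pm,3pm,2pm) (3pm,3pm,4pm,4pm,1pm,2pm) — 7.
Budget=3pm: (1pm,1pm,4pm,4pm,2pm,3pm) (1pm,2pm,4pm,4pm,1pm,3pm) (1pm,2pm,4pm,4pm,2pm,3pm) (1pm,4pm,2pm,2pm,1pm,3pm) (2pm,1pm,4pm,4pm,1pm,3pm) (2pm,1pm,4pm,4pm,2pm,3pm) (2pm,2pm,4pm,4pm,1pm,3pm) — 7.
Budget=4pm: (1pm,1pm,3pm,3pm,2pm,4pm) (1pm,2pm,3pm,3pm,1pm,4pm) (1pm,2pm,3pm,3pm,2pm,4pm) (1pm,3pm,2pm,2pm,1pm,4pm) (2pm,1pm,3pm,3pm,1pm,4pm) (2pm,1pm,3pm,3pm,2pm,4pm) (2pm,2pm,3pm,3pm,1pm,4pm) — 7.
Summing: 7 + 7 + 7 + 7 = 28.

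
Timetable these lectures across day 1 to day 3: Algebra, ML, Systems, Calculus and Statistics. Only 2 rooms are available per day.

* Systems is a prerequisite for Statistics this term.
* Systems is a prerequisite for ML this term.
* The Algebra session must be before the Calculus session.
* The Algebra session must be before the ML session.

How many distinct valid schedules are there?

Splitting on Algebra: it can be day 1 (7), day 2 (1). Listing each branch's schedules as (ML, Systems, Calculus, Statistics) by day number:
Algebra=day 1: (2,1,2,3) (2,1,3,2) (2,1,3,3) (3,1,2,2) (3,1,2,3) (3,1,3,2) (3,2,2,3) — 7.
Algebra=day 2: (3,1,3,2) — 1.
Summing: 7 + 1 = 8.

8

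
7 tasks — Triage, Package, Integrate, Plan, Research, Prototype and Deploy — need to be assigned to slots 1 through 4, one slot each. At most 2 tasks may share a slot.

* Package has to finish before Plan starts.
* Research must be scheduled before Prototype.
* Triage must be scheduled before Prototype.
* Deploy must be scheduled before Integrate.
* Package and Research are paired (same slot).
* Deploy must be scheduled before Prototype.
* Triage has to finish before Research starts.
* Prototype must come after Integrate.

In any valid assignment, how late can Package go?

3

Package must be in the same slot as Research, which can't be before 2, so Package is at least 2; downstream work caps Package at 3.
Package at 3 is achievable: Package=3, Deploy=1, Plan=4, Triage=1, Prototype=4, Research=3, Integrate=2.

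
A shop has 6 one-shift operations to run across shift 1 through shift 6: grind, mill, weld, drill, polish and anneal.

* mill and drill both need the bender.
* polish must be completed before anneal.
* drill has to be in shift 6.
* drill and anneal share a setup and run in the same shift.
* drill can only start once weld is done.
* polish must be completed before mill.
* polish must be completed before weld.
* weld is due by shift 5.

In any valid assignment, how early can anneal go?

shift 6

Anneal must be in the same shift as drill, which can't be before shift 6, so anneal is at least shift 6.
anneal at shift 6 is achievable: mill -> shift 2, drill -> shift 6, grind -> shift 1, polish -> shift 1, weld -> shift 2, anneal -> shift 6.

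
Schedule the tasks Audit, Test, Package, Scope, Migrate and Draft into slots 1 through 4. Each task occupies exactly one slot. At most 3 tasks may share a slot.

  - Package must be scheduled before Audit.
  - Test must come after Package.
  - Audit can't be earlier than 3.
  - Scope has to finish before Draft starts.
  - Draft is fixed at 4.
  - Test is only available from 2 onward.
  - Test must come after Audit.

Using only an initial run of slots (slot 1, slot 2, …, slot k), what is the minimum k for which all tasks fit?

4

The precedence chain requires at least 3 distinct slots.
With at most 3 per slot and 6 tasks, at least 2 slots are needed.
Draft can't be placed before 4, so the schedule must run through at least slot 4.
4 works (last occupied slot: 4): for example Draft -> 4, Package -> 1, Scope -> 1, Test -> 4, Audit -> 3, Migrate -> 1.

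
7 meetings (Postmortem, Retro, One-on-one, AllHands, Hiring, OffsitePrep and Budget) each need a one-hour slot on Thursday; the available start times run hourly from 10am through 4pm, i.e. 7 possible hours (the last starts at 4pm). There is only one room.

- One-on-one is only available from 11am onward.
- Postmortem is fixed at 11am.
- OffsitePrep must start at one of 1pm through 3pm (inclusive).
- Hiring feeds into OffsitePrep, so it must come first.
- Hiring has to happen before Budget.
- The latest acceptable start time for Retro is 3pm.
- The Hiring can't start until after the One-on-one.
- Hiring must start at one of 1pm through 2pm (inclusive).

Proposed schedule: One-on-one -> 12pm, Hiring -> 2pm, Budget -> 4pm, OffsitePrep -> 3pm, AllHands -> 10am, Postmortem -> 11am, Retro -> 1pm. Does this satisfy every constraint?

Valid

The Hiring can't start until after the One-on-one — holds.
Hiring has to happen before Budget — holds.
Postmortem is fixed at 11am — holds.
There is only one room — holds.
Hiring feeds into OffsitePrep, so it must come first — holds.
Hiring must start at one of 1pm through 2pm (inclusive) — holds.
The latest acceptable start time for Retro is 3pm — holds.
OffsitePrep must start at one of 1pm through 3pm (inclusive) — holds.
One-on-one is only available from 11am onward — holds.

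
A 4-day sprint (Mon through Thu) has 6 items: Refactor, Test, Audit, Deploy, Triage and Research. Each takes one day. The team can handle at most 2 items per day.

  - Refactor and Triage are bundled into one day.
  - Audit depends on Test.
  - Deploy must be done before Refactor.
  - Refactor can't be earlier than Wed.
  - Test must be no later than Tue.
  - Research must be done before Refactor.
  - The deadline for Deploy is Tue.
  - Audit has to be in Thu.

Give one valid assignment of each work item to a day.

Refactor in Wed; Triage in Wed; Audit in Thu; Deploy in Mon; Test in Mon; Research in Tue

Checking: Test(Mon) before Audit(Thu); Research(Tue) before Refactor(Wed); Deploy(Mon) before Refactor(Wed); Refactor = Triage = Wed; Refactor=Wed in [Wed,Thu]; Test=Mon in [Mon,Tue]; Deploy=Mon in [Mon,Tue]; Audit=Thu in [Thu,Thu]; max 2 per day (cap 2).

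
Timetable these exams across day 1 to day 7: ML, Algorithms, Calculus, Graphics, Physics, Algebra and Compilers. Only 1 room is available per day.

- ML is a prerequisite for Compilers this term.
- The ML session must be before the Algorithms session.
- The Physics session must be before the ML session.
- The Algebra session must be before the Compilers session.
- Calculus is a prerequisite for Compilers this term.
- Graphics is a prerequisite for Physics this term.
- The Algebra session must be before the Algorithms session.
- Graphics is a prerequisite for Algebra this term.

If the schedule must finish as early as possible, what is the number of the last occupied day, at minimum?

The precedence chain requires at least 4 distinct days.
With at most 1 per day and 7 exams, at least 7 days are needed.
7 works (last occupied day: day 7): for example Graphics=day 1; Algorithms=day 7; Algebra=day 4; ML=day 3; Physics=day 2; Compilers=day 6; Calculus=day 5.

7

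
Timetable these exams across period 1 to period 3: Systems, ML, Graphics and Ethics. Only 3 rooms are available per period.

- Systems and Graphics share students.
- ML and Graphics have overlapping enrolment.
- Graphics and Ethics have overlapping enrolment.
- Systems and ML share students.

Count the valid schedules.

Splitting on Systems: it can be period 1 (4), period 2 (4), period 3 (4). Listing each branch's schedules as (ML, Graphics, Ethics) by period number:
Systems=period 1: (2,3,1) (2,3,2) (3,2,1) (3,2,3) — 4.
Systems=period 2: (1,3,1) (1,3,2) (3,1,2) (3,1,3) — 4.
Systems=period 3: (1,2,1) (1,2,3) (2,1,2) (2,1,3) — 4.
Summing: 4 + 4 + 4 = 12.

12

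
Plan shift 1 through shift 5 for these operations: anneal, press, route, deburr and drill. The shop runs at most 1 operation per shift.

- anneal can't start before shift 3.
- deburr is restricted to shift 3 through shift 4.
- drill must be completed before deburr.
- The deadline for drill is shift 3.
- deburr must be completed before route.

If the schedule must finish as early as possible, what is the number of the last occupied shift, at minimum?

The precedence chain requires at least 3 distinct shifts.
With at most 1 per shift and 5 operations, at least 5 shifts are needed.
Propagating the time windows through the other constraints, route can't land before shift 4, so the schedule must run through at least shift 4.
5 works (last occupied shift: shift 5): for example press in shift 2, deburr in shift 3, drill in shift 1, route in shift 5, anneal in shift 4.

5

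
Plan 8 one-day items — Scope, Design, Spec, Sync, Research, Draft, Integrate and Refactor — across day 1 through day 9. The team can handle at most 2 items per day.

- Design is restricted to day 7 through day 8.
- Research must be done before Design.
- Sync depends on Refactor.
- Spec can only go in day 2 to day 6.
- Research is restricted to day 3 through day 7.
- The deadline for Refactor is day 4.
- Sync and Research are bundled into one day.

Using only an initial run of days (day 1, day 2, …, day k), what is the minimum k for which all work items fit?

The precedence chain requires at least 3 distinct days.
With at most 2 per day and 8 work items, at least 4 days are needed.
Design can't be placed before day 7, so the schedule must run through at least day 7.
7 works (last occupied day: day 7): for example Refactor in day 1, Scope in day 1, Sync in day 3, Spec in day 2, Integrate in day 4, Draft in day 2, Research in day 3, Design in day 7.

7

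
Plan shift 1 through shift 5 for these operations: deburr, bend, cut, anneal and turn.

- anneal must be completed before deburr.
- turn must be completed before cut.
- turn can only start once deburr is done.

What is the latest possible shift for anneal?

shift 2

Downstream work caps anneal at shift 2.
anneal at shift 2 is achievable: cut=shift 5, deburr=shift 3, turn=shift 4, bend=shift 1, anneal=shift 2.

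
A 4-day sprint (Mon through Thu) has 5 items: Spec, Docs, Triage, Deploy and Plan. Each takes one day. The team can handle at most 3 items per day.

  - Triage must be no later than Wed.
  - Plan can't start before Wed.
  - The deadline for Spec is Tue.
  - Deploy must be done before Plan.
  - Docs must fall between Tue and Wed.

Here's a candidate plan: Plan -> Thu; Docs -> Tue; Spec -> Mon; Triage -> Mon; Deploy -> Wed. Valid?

The team can handle at most 3 items per day — holds.
Plan can't start before Wed — holds.
Triage must be no later than Wed — holds.
Docs must fall between Tue and Wed — holds.
The deadline for Spec is Tue — holds.
Deploy must be done before Plan — holds.

Yes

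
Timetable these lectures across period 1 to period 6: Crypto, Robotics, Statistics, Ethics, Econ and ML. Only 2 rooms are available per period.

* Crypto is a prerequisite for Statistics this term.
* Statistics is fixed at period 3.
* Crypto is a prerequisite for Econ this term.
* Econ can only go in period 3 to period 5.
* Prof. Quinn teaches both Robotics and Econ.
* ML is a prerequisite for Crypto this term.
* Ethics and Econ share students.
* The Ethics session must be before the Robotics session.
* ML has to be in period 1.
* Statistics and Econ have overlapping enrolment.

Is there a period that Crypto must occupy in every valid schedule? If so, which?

ML is fixed at period 1 and must come before Crypto, so Crypto is at least period 2.
Statistics is fixed at period 3 and must come after Crypto, so Crypto is at most period 2.
So Crypto must be period 2.

period 2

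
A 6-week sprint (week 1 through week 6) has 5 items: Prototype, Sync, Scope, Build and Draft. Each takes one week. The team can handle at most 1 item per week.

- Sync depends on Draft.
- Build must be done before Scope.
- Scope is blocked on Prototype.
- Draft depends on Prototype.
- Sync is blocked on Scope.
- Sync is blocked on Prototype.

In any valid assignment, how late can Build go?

week 4

Downstream work caps Build at week 4.
Build at week 4 is achievable: Draft in week 2, Prototype in week 1, Sync in week 6, Build in week 4, Scope in week 5.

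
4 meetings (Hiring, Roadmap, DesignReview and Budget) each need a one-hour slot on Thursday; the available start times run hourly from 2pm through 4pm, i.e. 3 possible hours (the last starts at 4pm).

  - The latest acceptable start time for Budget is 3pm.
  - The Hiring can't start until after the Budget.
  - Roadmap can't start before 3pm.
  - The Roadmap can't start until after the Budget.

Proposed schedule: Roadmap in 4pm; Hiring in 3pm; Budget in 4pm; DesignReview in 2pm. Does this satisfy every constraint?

The Roadmap can't start until after the Budget — violated.
The Hiring can't start until after the Budget — violated.
The latest acceptable start time for Budget is 3pm — violated.
Roadmap can't start before 3pm — holds.

No. The latest acceptable start time for Budget is 3pm is not satisfied.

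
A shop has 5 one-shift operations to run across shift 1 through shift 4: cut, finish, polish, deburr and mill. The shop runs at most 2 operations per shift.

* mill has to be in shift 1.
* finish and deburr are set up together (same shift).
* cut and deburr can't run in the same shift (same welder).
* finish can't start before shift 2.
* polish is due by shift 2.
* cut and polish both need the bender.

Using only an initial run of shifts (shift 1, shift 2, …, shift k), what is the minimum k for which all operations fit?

3

With at most 2 per shift and 5 operations, at least 3 shifts are needed.
finish can't be placed before shift 2, so the schedule must run through at least shift 2.
3 works (last occupied shift: shift 3): for example cut in shift 3; polish in shift 1; deburr in shift 2; mill in shift 1; finish in shift 2.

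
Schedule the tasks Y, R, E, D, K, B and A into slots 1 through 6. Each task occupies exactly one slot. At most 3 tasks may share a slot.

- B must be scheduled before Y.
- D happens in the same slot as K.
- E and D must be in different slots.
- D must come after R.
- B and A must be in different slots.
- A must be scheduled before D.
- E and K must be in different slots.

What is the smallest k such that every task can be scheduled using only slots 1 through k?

The precedence chain requires at least 2 distinct slots.
With at most 3 per slot and 7 tasks, at least 3 slots are needed.
3 works (last occupied slot: 3): for example K in 2, B in 2, D in 2, A in 1, R in 1, E in 1, Y in 3.

3 slots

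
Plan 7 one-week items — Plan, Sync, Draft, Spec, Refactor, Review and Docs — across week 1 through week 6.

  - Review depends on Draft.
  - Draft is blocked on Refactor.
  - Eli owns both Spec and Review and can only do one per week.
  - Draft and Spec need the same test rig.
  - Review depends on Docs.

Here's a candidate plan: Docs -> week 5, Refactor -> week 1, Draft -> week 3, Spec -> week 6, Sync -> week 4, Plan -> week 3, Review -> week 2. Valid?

Draft and Spec need the same test rig — holds.
Eli owns both Spec and Review and can only do one per week — holds.
Review depends on Docs — violated.
Review depends on Draft — violated.
Draft is blocked on Refactor — holds.

Invalid. Review depends on Docs.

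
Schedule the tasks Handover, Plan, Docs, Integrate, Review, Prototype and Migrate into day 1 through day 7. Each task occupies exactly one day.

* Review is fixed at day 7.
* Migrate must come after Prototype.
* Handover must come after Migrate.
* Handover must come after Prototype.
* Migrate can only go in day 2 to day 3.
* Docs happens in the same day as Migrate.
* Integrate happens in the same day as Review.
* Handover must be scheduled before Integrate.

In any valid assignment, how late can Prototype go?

Downstream work caps Prototype at day 2.
Prototype at day 2 is achievable: Handover in day 4, Review in day 7, Plan in day 1, Migrate in day 3, Docs in day 3, Prototype in day 2, Integrate in day 7.

day 2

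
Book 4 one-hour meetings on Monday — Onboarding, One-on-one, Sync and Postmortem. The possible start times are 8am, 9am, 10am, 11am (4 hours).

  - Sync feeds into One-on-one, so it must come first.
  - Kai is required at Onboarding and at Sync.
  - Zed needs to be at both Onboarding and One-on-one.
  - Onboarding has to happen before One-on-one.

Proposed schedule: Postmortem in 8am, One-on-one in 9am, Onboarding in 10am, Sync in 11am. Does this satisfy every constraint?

No — it violates: Sync feeds into One-on-one, so it must come first

Kai is required at Onboarding and at Sync — holds.
Zed needs to be at both Onboarding and One-on-one — holds.
Onboarding has to happen before One-on-one — violated.
Sync feeds into One-on-one, so it must come first — violated.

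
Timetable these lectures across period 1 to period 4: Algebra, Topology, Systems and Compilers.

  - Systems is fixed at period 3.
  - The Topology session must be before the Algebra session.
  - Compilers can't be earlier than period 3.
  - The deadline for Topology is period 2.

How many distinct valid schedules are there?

10

Splitting on Algebra: it can be period 2 (2), period 3 (4), period 4 (4). Listing each branch's schedules as (Topology, Systems, Compilers) by period number:
Algebra=period 2: (1,3,3) (1,3,4) — 2.
Algebra=period 3: (1,3,3) (1,3,4) (2,3,3) (2,3,4) — 4.
Algebra=period 4: (1,3,3) (1,3,4) (2,3,3) (2,3,4) — 4.
Summing: 2 + 4 + 4 = 10.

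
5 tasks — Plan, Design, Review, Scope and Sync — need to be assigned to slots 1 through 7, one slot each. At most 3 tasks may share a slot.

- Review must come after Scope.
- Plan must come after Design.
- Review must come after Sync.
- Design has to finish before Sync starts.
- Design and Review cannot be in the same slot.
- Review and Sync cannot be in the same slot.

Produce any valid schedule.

Plan -> 2; Sync -> 2; Scope -> 1; Review -> 3; Design -> 1

Checking: Design(1) before Sync(2); Sync(2) before Review(3); Design(1) before Plan(2); Scope(1) before Review(3); Review(3) != Sync(2); Design(1) != Review(3); max 2 per slot (cap 3).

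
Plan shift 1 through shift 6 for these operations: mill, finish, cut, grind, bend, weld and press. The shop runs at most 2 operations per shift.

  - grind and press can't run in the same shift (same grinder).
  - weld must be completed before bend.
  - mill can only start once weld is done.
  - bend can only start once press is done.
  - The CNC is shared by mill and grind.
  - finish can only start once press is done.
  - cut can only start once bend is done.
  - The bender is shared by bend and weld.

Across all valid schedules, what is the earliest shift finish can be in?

Precedence pushes finish to at least shift 2.
finish at shift 2 is achievable: bend in shift 2, mill in shift 3, finish in shift 2, grind in shift 4, press in shift 1, cut in shift 3, weld in shift 1.

shift 2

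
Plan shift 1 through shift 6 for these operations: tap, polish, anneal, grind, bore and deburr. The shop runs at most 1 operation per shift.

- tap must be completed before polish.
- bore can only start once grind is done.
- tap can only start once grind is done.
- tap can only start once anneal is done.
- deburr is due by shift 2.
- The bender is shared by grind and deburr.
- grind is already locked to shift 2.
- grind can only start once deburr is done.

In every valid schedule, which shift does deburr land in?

deburr's window is shift 1–shift 2.
grind is fixed at shift 2, and deburr can't share a shift with grind.
So deburr must be shift 1.

shift 1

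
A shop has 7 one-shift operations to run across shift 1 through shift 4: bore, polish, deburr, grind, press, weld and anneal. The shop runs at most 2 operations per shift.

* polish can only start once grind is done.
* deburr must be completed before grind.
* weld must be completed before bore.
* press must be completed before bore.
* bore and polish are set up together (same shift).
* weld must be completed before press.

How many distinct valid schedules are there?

16

Splitting on bore: it can be shift 3 (1), shift 4 (15). Listing each branch's schedules as (polish, deburr, grind, press, weld, anneal) by shift number:
bore=shift 3: (3,1,2,2,1,4) — 1.
bore=shift 4: (4,1,2,2,1,3) (4,1,2,3,1,2) (4,1,2,3,1,3) (4,1,2,3,2,1) (4,1,2,3,2,3) (4,1,3,2,1,2) (4,1,3,2,1,3) (4,1,3,3,1,2) (4,1,3,3,2,1) (4,1,3,3,2,2) (4,2,3,2,1,1) (4,2,3,2,1,3) (4,2,3,3,1,1) (4,2,3,3,1,2) (4,2,3,3,2,1) — 15.
Summing: 1 + 15 = 16.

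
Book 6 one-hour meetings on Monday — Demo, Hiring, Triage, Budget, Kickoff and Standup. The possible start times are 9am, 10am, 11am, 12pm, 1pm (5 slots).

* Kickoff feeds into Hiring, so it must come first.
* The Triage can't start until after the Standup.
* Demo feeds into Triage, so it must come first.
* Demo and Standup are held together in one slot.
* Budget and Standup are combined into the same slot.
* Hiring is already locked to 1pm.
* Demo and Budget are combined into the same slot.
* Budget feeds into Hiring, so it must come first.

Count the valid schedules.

Splitting on Demo: it can be 9am (16), 10am (12), 11am (8), 12pm (4). Listing each branch's schedules as (Hiring, Triage, Budget, Kickoff, Standup):
Demo=9am: (1pm,10am,9am,9am,9am) (1pm,10am,9am,10am,9am) (1pm,10am,9am,11am,9am) (1pm,10am,9am,12pm,9am) (1pm,11am,9am,9am,9am) (1pm,11am,9am,10am,9am) (1pm,11am,9am,11am,9am) (1pm,11am,9am,12pm,9am) (1pm,12pm,9am,9am,9am) (1pm,12pm,9am,10am,9am) (1pm,12pm,9am,11am,9am) (1pm,12pm,9am,12pm,9am) (1pm,1pm,9am,9am,9am) (1pm,1pm,9am,10am,9am) (1pm,1pm,9am,11am,9am) (1pm,1pm,9am,12pm,9am) — 16.
Demo=10am: (1pm,11am,10am,9am,10am) (1pm,11am,10am,10am,10am) (1pm,11am,10am,11am,10am) (1pm,11am,10am,12pm,10am) (1pm,12pm,10am,9am,10am) (1pm,12pm,10am,10am,10am) (1pm,12pm,10am,11am,10am) (1pm,12pm,10am,12pm,10am) (1pm,1pm,10am,9am,10am) (1pm,1pm,10am,10am,10am) (1pm,1pm,10am,11am,10am) (1pm,1pm,10am,12pm,10am) — 12.
Demo=11am: (1pm,12pm,11am,9am,11am) (1pm,12pm,11am,10am,11am) (1pm,12pm,11am,11am,11am) (1pm,12pm,11am,12pm,11am) (1pm,1pm,11am,9am,11am) (1pm,1pm,11am,10am,11am) (1pm,1pm,11am,11am,11am) (1pm,1pm,11am,12pm,11am) — 8.
Demo=12pm: (1pm,1pm,12pm,9am,12pm) (1pm,1pm,12pm,10am,12pm) (1pm,1pm,12pm,11am,12pm) (1pm,1pm,12pm,12pm,12pm) — 4.
Summing: 16 + 12 + 8 + 4 = 40.

40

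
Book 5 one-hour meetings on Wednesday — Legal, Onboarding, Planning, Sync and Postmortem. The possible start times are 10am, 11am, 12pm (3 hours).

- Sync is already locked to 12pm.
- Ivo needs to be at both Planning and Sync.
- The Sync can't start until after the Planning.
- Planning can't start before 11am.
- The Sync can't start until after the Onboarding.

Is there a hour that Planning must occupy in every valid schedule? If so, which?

Planning's window is 11am–12pm.
Sync is fixed at 12pm, and Planning can't share a hour with Sync.
So Planning must be 11am.

11am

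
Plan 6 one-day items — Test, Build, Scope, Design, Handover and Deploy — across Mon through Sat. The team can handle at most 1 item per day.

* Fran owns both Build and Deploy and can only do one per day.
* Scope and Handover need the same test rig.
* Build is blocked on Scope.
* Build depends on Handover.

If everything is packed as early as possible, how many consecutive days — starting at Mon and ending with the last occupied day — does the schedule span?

6 days

The precedence chain requires at least 2 distinct days.
With at most 1 per day and 6 work items, at least 6 days are needed.
6 works (last occupied day: Sat): for example Deploy -> Sat, Design -> Fri, Test -> Thu, Scope -> Mon, Build -> Wed, Handover -> Tue.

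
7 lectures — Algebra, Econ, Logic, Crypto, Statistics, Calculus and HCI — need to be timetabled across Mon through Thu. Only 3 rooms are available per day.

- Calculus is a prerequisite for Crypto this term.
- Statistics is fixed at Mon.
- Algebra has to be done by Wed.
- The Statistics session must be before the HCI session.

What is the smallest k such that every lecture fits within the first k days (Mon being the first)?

The precedence chain requires at least 2 distinct days.
With at most 3 per day and 7 lectures, at least 3 days are needed.
3 works (last occupied day: Wed): for example Logic in Wed, Econ in Tue, Calculus in Mon, Crypto in Tue, Algebra in Mon, Statistics in Mon, HCI in Tue.

3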